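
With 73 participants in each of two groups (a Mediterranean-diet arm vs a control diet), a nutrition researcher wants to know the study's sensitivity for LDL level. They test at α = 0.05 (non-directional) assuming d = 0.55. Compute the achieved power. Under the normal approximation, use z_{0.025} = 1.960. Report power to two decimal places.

For two equal groups, power = Φ(d·√(n/2) − z_{α/2}).
d·√(n/2) = 0.55 × √(73/2) = 0.55 × 6.042 = 3.323.
z_β = 3.323 − 1.960 = 1.363.
Power = Φ(1.363) = 0.914.

power ≈ 0.91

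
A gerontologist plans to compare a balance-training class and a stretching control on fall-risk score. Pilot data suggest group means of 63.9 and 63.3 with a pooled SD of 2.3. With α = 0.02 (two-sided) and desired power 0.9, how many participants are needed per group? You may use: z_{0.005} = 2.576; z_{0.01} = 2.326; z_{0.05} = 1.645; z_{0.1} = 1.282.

n = 383 per group

Cohen's d = |M₁ − M₂| / SD_pooled = |63.9 − 63.3| / 2.3 = 0.6 / 2.3 = 0.261.
For two independent groups with equal n: n = 2·((z_{α/2} + z_β) / d)².
z_{α/2} + z_β = 2.326 + 1.282 = 3.608.
n = 2 × (3.608 / 0.261)² = 2 × 13.824² = 2 × 191.10 = 382.2.
Round up to the next whole participant.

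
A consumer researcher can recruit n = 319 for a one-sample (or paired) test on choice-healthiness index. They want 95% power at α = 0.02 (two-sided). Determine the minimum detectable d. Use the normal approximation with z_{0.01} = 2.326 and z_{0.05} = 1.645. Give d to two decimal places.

For a single sample (or paired design) of n = 319: d_min = (z_{α/2} + z_β)/√n.
z-sum = 2.326 + 1.645 = 3.971.
d_min = 3.971 / √319 = 3.971 / 17.861 = 0.222.

d_min ≈ 0.22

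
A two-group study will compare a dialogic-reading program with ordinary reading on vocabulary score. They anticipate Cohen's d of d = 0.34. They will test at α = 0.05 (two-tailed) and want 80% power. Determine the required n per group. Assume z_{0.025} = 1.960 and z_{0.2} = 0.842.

n = 136 per group

For two independent groups with equal n: n = 2·((z_{α/2} + z_β) / d)².
z_{α/2} + z_β = 1.960 + 0.842 = 2.802.
n = 2 × (2.802 / 0.34)² = 2 × 8.241² = 2 × 67.92 = 135.8.
Round up to the next whole participant.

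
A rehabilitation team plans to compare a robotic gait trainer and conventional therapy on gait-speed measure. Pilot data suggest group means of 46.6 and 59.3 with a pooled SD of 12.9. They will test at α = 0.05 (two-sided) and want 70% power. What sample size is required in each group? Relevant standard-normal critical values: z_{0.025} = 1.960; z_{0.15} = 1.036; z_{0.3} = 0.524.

Cohen's d = |M₁ − M₂| / SD_pooled = |46.6 − 59.3| / 12.9 = 12.7 / 12.9 = 0.984.
For two independent groups with equal n: n = 2·((z_{α/2} + z_β) / d)².
z_{α/2} + z_β = 1.960 + 0.524 = 2.484.
n = 2 × (2.484 / 0.984)² = 2 × 2.524² = 2 × 6.37 = 12.7.
Round up to the next whole participant.

n = 13 per group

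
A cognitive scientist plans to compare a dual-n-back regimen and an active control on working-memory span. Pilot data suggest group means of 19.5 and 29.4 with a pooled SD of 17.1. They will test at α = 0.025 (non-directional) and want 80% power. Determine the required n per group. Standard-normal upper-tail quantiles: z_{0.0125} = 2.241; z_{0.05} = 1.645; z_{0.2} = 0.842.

Cohen's d = |M₁ − M₂| / SD_pooled = |19.5 − 29.4| / 17.1 = 9.9 / 17.1 = 0.579.
For two independent groups with equal n: n = 2·((z_{α/2} + z_β) / d)².
z_{α/2} + z_β = 2.241 + 0.842 = 3.083.
n = 2 × (3.083 / 0.579)² = 2 × 5.325² = 2 × 28.35 = 56.7.
Round up to the next whole participant.

n = 57 per group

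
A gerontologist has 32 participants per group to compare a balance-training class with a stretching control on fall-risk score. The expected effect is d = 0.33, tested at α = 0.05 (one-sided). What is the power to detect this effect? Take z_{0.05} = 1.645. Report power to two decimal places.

power ≈ 0.37

For two equal groups, power = Φ(d·√(n/2) − z_{α}).
d·√(n/2) = 0.33 × √(32/2) = 0.33 × 4.000 = 1.320.
z_β = 1.320 − 1.645 = -0.325.
Power = Φ(-0.325) = 0.373.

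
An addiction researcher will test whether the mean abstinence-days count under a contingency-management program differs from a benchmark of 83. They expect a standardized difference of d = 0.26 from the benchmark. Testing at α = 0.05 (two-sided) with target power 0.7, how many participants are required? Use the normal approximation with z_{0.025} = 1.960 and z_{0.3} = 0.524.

n = 92

For a one-sample test: n = ((z_{α/2} + z_β) / d)².
z_{α/2} + z_β = 1.960 + 0.524 = 2.484.
n = (2.484 / 0.26)² = 9.554² = 91.28.
Round up.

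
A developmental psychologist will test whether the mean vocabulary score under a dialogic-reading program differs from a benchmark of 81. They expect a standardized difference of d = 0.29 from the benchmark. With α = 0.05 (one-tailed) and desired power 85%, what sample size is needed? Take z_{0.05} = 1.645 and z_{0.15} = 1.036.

n = 86

For a one-sample test: n = ((z_{α} + z_β) / d)².
z_{α} + z_β = 1.645 + 1.036 = 2.681.
n = (2.681 / 0.29)² = 9.245² = 85.47.
Round up.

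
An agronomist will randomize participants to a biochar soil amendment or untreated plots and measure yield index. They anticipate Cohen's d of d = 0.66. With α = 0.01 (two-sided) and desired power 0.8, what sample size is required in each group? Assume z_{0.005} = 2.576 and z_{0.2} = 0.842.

For two independent groups with equal n: n = 2·((z_{α/2} + z_β) / d)².
z_{α/2} + z_β = 2.576 + 0.842 = 3.418.
n = 2 × (3.418 / 0.66)² = 2 × 5.179² = 2 × 26.82 = 53.6.
Round up to the next whole participant.

n = 54 per group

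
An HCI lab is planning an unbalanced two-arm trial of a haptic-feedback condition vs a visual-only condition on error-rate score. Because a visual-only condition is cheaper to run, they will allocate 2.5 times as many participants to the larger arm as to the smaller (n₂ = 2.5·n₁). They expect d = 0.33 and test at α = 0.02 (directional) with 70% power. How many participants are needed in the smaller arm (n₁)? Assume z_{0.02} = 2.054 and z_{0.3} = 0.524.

With allocation ratio k = n₂/n₁ = 2.5, Var(x̄₁−x̄₂) = σ²(1/n₁ + 1/(k·n₁)) = σ²·(k+1)/(k·n₁).
So n₁ = (1 + 1/k)·((z_{α} + z_β)/d)² = 1.400 × (2.578/0.33)².
n₁ = 1.400 × 61.03 = 85.4.
Round up: n₁ = 86, giving n₂ = 2.5 × 86 = 215.

n₁ = 86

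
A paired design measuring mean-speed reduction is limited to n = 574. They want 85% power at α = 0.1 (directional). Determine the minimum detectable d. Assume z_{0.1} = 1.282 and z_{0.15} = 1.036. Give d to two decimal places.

d_min ≈ 0.10

For a single sample (or paired design) of n = 574: d_min = (z_{α} + z_β)/√n.
z-sum = 1.282 + 1.036 = 2.318.
d_min = 2.318 / √574 = 2.318 / 23.958 = 0.097.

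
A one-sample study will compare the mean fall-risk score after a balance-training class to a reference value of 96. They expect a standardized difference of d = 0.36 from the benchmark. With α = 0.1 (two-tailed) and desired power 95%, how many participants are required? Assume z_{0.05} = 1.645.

For a one-sample test: n = ((z_{α/2} + z_β) / d)².
z_{α/2} + z_β = 1.645 + 1.645 = 3.290.
n = (3.290 / 0.36)² = 9.139² = 83.52.
Round up.

n = 84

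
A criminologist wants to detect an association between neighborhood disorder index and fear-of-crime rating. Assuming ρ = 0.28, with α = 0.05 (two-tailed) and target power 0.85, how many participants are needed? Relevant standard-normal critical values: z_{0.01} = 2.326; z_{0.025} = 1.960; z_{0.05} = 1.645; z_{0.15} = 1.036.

n = 112

Fisher's z: C = ½·ln((1+r)/(1−r)) = ½·ln(1.7778) = 0.2877.
n = ((z_{α/2} + z_β)/C)² + 3.
(1.960 + 1.036) / 0.2877 = 2.996 / 0.2877 = 10.414.
n = 10.414² + 3 = 108.44 + 3 = 111.4.
Round up.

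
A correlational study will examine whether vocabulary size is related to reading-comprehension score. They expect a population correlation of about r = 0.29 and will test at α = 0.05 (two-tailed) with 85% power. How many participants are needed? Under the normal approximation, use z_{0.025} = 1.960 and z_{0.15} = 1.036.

Fisher's z: C = ½·ln((1+r)/(1−r)) = ½·ln(1.8169) = 0.2986.
n = ((z_{α/2} + z_β)/C)² + 3.
(1.960 + 1.036) / 0.2986 = 2.996 / 0.2986 = 10.033.
n = 10.033² + 3 = 100.67 + 3 = 103.7.
Round up.

n = 104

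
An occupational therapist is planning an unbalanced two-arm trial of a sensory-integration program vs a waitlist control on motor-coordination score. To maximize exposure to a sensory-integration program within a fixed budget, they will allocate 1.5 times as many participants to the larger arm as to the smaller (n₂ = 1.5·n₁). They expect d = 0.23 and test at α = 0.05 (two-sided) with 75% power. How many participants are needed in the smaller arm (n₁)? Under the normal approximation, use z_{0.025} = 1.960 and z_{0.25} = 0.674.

n₁ = 219

With allocation ratio k = n₂/n₁ = 1.5, Var(x̄₁−x̄₂) = σ²(1/n₁ + 1/(k·n₁)) = σ²·(k+1)/(k·n₁).
So n₁ = (1 + 1/k)·((z_{α/2} + z_β)/d)² = 1.667 × (2.634/0.23)².
n₁ = 1.667 × 131.15 = 218.6.
Round up: n₁ = 219, giving n₂ = ⌈1.5 × 219⌉ = ⌈328.5⌉ = 329.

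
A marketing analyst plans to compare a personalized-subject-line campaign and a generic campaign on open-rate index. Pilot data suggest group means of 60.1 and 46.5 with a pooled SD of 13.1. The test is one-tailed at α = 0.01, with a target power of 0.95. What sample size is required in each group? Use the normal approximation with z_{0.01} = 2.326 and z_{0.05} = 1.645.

Cohen's d = |M₁ − M₂| / SD_pooled = |60.1 − 46.5| / 13.1 = 13.6 / 13.1 = 1.038.
For two independent groups with equal n: n = 2·((z_{α} + z_β) / d)².
z_{α} + z_β = 2.326 + 1.645 = 3.971.
n = 2 × (3.971 / 1.038)² = 2 × 3.826² = 2 × 14.64 = 29.3.
Round up to the next whole participant.

n = 30 per group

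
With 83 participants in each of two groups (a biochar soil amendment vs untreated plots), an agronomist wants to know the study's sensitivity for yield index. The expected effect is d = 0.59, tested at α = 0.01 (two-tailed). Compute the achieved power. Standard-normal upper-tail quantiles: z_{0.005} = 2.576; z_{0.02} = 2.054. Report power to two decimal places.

power ≈ 0.89

For two equal groups, power = Φ(d·√(n/2) − z_{α/2}).
d·√(n/2) = 0.59 × √(83/2) = 0.59 × 6.442 = 3.801.
z_β = 3.801 − 2.576 = 1.225.
Power = Φ(1.225) = 0.890.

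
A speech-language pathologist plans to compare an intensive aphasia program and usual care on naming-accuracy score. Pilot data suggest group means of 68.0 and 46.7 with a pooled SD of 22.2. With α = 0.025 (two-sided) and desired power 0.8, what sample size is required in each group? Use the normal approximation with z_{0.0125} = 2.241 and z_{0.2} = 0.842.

Cohen's d = |M₁ − M₂| / SD_pooled = |68.0 − 46.7| / 22.2 = 21.3 / 22.2 = 0.959.
For two independent groups with equal n: n = 2·((z_{α/2} + z_β) / d)².
z_{α/2} + z_β = 2.241 + 0.842 = 3.083.
n = 2 × (3.083 / 0.959)² = 2 × 3.215² = 2 × 10.33 = 20.7.
Round up to the next whole participant.

n = 21 per group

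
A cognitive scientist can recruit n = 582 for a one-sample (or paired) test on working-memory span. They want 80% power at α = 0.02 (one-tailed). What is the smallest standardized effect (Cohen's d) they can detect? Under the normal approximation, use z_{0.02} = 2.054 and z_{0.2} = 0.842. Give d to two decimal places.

d_min ≈ 0.12

For a single sample (or paired design) of n = 582: d_min = (z_{α} + z_β)/√n.
z-sum = 2.054 + 0.842 = 2.896.
d_min = 2.896 / √582 = 2.896 / 24.125 = 0.120.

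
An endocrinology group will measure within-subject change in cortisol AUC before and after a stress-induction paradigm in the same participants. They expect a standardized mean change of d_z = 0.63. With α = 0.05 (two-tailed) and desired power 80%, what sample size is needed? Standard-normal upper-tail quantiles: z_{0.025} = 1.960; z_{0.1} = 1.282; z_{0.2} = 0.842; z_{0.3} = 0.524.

For a paired (one-sample on differences) test: n = ((z_{α/2} + z_β) / d)².
z_{α/2} + z_β = 1.960 + 0.842 = 2.802.
n = (2.802 / 0.63)² = 4.448² = 19.78.
Round up.

n = 20 pairs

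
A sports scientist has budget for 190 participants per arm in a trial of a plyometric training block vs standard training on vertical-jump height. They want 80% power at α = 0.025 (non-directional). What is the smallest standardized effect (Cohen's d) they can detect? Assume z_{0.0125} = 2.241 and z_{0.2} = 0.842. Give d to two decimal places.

For two independent groups of n = 190 each: d_min = (z_{α/2} + z_β)·√(2/n).
z-sum = 2.241 + 0.842 = 3.083.
d_min = 3.083 × √(2/190) = 3.083 × 0.1026 = 0.316.

d_min ≈ 0.32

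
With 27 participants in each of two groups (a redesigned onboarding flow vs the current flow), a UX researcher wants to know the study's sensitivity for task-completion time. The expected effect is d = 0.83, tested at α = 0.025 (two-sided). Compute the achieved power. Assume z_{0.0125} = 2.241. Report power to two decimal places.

power ≈ 0.79

For two equal groups, power = Φ(d·√(n/2) − z_{α/2}).
d·√(n/2) = 0.83 × √(27/2) = 0.83 × 3.674 = 3.050.
z_β = 3.050 − 2.241 = 0.809.
Power = Φ(0.809) = 0.791.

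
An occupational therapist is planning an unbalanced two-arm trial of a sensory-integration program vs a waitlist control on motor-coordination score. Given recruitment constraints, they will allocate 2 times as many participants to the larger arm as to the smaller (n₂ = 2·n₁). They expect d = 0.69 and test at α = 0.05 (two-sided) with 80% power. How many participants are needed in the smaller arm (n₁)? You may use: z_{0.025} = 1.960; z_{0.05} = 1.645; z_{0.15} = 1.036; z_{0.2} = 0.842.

With allocation ratio k = n₂/n₁ = 2, Var(x̄₁−x̄₂) = σ²(1/n₁ + 1/(k·n₁)) = σ²·(k+1)/(k·n₁).
So n₁ = (1 + 1/k)·((z_{α/2} + z_β)/d)² = 1.500 × (2.802/0.69)².
n₁ = 1.500 × 16.49 = 24.7.
Round up: n₁ = 25, giving n₂ = 2 × 25 = 50.

n₁ = 25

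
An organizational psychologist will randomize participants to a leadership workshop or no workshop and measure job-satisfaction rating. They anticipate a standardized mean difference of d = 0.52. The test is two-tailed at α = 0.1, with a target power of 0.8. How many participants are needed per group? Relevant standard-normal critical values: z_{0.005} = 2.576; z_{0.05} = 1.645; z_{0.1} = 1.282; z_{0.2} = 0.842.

n = 46 per group

For two independent groups with equal n: n = 2·((z_{α/2} + z_β) / d)².
z_{α/2} + z_β = 1.645 + 0.842 = 2.487.
n = 2 × (2.487 / 0.52)² = 2 × 4.783² = 2 × 22.87 = 45.7.
Round up to the next whole participant.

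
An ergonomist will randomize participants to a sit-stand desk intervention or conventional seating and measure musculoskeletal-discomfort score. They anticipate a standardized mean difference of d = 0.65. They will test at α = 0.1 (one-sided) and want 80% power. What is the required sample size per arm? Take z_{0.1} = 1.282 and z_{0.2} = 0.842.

For two independent groups with equal n: n = 2·((z_{α} + z_β) / d)².
z_{α} + z_β = 1.282 + 0.842 = 2.124.
n = 2 × (2.124 / 0.65)² = 2 × 3.268² = 2 × 10.68 = 21.4.
Round up to the next whole participant.

n = 22 per group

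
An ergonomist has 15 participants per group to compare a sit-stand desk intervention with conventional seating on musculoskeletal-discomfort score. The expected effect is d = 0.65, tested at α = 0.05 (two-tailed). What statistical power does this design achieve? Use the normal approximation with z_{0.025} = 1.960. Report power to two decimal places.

power ≈ 0.43

For two equal groups, power = Φ(d·√(n/2) − z_{α/2}).
d·√(n/2) = 0.65 × √(15/2) = 0.65 × 2.739 = 1.780.
z_β = 1.780 − 1.960 = -0.180.
Power = Φ(-0.180) = 0.429.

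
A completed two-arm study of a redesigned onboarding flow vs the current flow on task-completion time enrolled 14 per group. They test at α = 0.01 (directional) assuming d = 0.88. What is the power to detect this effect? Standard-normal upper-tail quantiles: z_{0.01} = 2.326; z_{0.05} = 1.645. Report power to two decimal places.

power ≈ 0.50

For two equal groups, power = Φ(d·√(n/2) − z_{α}).
d·√(n/2) = 0.88 × √(14/2) = 0.88 × 2.646 = 2.328.
z_β = 2.328 − 2.326 = 0.002.
Power = Φ(0.002) = 0.501.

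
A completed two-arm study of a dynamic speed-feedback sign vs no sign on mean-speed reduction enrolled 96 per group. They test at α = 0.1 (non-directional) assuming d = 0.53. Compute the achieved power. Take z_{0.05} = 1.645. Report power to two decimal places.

For two equal groups, power = Φ(d·√(n/2) − z_{α/2}).
d·√(n/2) = 0.53 × √(96/2) = 0.53 × 6.928 = 3.672.
z_β = 3.672 − 1.645 = 2.027.
Power = Φ(2.027) = 0.979.

power ≈ 0.98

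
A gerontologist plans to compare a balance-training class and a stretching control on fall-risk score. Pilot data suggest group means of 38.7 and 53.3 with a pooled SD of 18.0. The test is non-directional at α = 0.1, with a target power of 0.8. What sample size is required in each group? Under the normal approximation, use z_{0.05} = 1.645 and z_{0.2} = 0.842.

Cohen's d = |M₁ − M₂| / SD_pooled = |38.7 − 53.3| / 18.0 = 14.6 / 18.0 = 0.811.
For two independent groups with equal n: n = 2·((z_{α/2} + z_β) / d)².
z_{α/2} + z_β = 1.645 + 0.842 = 2.487.
n = 2 × (2.487 / 0.811)² = 2 × 3.067² = 2 × 9.40 = 18.8.
Round up to the next whole participant.

n = 19 per group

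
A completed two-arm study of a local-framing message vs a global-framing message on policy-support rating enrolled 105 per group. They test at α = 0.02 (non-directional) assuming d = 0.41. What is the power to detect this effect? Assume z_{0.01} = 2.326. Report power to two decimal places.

power ≈ 0.74

For two equal groups, power = Φ(d·√(n/2) − z_{α/2}).
d·√(n/2) = 0.41 × √(105/2) = 0.41 × 7.246 = 2.971.
z_β = 2.971 − 2.326 = 0.645.
Power = Φ(0.645) = 0.740.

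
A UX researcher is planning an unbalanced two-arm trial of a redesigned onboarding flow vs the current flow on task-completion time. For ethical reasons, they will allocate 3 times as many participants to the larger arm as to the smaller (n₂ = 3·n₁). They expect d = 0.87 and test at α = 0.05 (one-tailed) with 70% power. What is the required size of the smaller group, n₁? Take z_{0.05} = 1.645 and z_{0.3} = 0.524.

n₁ = 9

With allocation ratio k = n₂/n₁ = 3, Var(x̄₁−x̄₂) = σ²(1/n₁ + 1/(k·n₁)) = σ²·(k+1)/(k·n₁).
So n₁ = (1 + 1/k)·((z_{α} + z_β)/d)² = 1.333 × (2.169/0.87)².
n₁ = 1.333 × 6.22 = 8.3.
Round up: n₁ = 9, giving n₂ = 3 × 9 = 27.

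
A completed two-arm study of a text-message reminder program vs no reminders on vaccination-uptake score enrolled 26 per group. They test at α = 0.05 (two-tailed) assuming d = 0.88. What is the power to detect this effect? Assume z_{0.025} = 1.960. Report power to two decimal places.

power ≈ 0.89

For two equal groups, power = Φ(d·√(n/2) − z_{α/2}).
d·√(n/2) = 0.88 × √(26/2) = 0.88 × 3.606 = 3.173.
z_β = 3.173 − 1.960 = 1.213.
Power = Φ(1.213) = 0.887.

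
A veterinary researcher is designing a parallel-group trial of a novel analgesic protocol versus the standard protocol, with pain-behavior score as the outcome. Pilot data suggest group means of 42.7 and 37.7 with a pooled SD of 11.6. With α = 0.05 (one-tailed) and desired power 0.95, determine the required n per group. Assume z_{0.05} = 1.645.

Cohen's d = |M₁ − M₂| / SD_pooled = |42.7 − 37.7| / 11.6 = 5.0 / 11.6 = 0.431.
For two independent groups with equal n: n = 2·((z_{α} + z_β) / d)².
z_{α} + z_β = 1.645 + 1.645 = 3.290.
n = 2 × (3.290 / 0.431)² = 2 × 7.633² = 2 × 58.27 = 116.5.
Round up to the next whole participant.

n = 117 per group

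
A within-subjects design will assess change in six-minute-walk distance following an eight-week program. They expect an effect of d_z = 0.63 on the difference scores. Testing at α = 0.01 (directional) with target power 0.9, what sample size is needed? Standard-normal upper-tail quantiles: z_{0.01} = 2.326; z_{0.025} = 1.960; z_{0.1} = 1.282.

For a paired (one-sample on differences) test: n = ((z_{α} + z_β) / d)².
z_{α} + z_β = 2.326 + 1.282 = 3.608.
n = (3.608 / 0.63)² = 5.727² = 32.80.
Round up.

n = 33 pairs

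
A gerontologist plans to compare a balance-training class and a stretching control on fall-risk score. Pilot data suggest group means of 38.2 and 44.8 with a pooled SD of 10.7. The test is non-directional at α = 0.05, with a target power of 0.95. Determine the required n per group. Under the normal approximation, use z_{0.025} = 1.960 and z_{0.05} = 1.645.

n = 69 per group

Cohen's d = |M₁ − M₂| / SD_pooled = |38.2 − 44.8| / 10.7 = 6.6 / 10.7 = 0.617.
For two independent groups with equal n: n = 2·((z_{α/2} + z_β) / d)².
z_{α/2} + z_β = 1.960 + 1.645 = 3.605.
n = 2 × (3.605 / 0.617)² = 2 × 5.843² = 2 × 34.14 = 68.3.
Round up to the next whole participant.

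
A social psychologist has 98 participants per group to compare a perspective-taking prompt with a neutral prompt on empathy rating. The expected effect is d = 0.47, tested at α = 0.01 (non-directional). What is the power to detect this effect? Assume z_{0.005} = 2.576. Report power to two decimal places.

power ≈ 0.76

For two equal groups, power = Φ(d·√(n/2) − z_{α/2}).
d·√(n/2) = 0.47 × √(98/2) = 0.47 × 7.000 = 3.290.
z_β = 3.290 − 2.576 = 0.714.
Power = Φ(0.714) = 0.762.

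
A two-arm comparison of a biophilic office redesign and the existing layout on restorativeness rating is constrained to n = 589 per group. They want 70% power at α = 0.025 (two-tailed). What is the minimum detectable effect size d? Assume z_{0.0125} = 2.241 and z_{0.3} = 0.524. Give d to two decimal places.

d_min ≈ 0.16

For two independent groups of n = 589 each: d_min = (z_{α/2} + z_β)·√(2/n).
z-sum = 2.241 + 0.524 = 2.765.
d_min = 2.765 × √(2/589) = 2.765 × 0.0583 = 0.161.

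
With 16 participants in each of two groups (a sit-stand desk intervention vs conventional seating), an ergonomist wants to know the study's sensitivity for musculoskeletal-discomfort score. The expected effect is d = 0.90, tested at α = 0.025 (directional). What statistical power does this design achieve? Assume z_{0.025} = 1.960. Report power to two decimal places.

For two equal groups, power = Φ(d·√(n/2) − z_{α}).
d·√(n/2) = 0.90 × √(16/2) = 0.90 × 2.828 = 2.546.
z_β = 2.546 − 1.960 = 0.586.
Power = Φ(0.586) = 0.721.

power ≈ 0.72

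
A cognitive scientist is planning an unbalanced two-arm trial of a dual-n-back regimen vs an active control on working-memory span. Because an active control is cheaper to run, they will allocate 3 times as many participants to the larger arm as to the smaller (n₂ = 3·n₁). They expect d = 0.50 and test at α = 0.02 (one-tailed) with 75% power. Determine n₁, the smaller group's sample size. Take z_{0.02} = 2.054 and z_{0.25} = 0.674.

With allocation ratio k = n₂/n₁ = 3, Var(x̄₁−x̄₂) = σ²(1/n₁ + 1/(k·n₁)) = σ²·(k+1)/(k·n₁).
So n₁ = (1 + 1/k)·((z_{α} + z_β)/d)² = 1.333 × (2.728/0.50)².
n₁ = 1.333 × 29.77 = 39.7.
Round up: n₁ = 40, giving n₂ = 3 × 40 = 120.

n₁ = 40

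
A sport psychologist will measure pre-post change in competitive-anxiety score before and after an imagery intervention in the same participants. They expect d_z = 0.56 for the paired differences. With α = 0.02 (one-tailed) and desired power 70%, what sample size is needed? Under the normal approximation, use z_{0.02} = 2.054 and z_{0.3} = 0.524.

For a paired (one-sample on differences) test: n = ((z_{α} + z_β) / d)².
z_{α} + z_β = 2.054 + 0.524 = 2.578.
n = (2.578 / 0.56)² = 4.604² = 21.19.
Round up.

n = 22 pairs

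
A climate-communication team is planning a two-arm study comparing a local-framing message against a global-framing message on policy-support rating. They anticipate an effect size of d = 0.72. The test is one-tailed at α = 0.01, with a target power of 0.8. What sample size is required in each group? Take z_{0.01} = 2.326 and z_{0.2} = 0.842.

For two independent groups with equal n: n = 2·((z_{α} + z_β) / d)².
z_{α} + z_β = 2.326 + 0.842 = 3.168.
n = 2 × (3.168 / 0.72)² = 2 × 4.400² = 2 × 19.36 = 38.7.
Round up to the next whole participant.

n = 39 per group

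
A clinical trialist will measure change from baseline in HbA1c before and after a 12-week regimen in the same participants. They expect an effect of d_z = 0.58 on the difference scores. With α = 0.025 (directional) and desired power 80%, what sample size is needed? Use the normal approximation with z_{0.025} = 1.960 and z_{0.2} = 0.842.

For a paired (one-sample on differences) test: n = ((z_{α} + z_β) / d)².
z_{α} + z_β = 1.960 + 0.842 = 2.802.
n = (2.802 / 0.58)² = 4.831² = 23.34.
Round up.

n = 24 pairs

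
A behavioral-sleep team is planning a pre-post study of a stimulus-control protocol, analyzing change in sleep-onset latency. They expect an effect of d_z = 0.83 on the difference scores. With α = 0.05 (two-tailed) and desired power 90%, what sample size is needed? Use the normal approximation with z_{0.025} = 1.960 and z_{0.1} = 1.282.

For a paired (one-sample on differences) test: n = ((z_{α/2} + z_β) / d)².
z_{α/2} + z_β = 1.960 + 1.282 = 3.242.
n = (3.242 / 0.83)² = 3.906² = 15.26.
Round up.

n = 16 pairs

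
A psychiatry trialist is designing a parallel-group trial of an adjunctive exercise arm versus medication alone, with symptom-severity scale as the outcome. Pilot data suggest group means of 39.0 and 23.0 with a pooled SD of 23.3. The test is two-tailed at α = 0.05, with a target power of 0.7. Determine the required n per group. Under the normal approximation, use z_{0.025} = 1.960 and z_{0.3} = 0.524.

Cohen's d = |M₁ − M₂| / SD_pooled = |39.0 − 23.0| / 23.3 = 16.0 / 23.3 = 0.687.
For two independent groups with equal n: n = 2·((z_{α/2} + z_β) / d)².
z_{α/2} + z_β = 1.960 + 0.524 = 2.484.
n = 2 × (2.484 / 0.687)² = 2 × 3.616² = 2 × 13.07 = 26.1.
Round up to the next whole participant.

n = 27 per group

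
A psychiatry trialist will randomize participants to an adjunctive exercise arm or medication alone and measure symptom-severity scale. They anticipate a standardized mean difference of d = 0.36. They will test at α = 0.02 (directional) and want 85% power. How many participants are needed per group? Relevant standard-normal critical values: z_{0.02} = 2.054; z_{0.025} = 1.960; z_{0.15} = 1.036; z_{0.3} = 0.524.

n = 148 per group

For two independent groups with equal n: n = 2·((z_{α} + z_β) / d)².
z_{α} + z_β = 2.054 + 1.036 = 3.090.
n = 2 × (3.090 / 0.36)² = 2 × 8.583² = 2 × 73.67 = 147.3.
Round up to the next whole participant.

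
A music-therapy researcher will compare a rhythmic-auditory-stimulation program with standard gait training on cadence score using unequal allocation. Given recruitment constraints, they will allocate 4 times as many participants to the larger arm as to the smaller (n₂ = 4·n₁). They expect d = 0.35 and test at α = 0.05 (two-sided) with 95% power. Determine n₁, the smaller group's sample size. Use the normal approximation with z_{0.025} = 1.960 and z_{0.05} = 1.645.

With allocation ratio k = n₂/n₁ = 4, Var(x̄₁−x̄₂) = σ²(1/n₁ + 1/(k·n₁)) = σ²·(k+1)/(k·n₁).
So n₁ = (1 + 1/k)·((z_{α/2} + z_β)/d)² = 1.250 × (3.605/0.35)².
n₁ = 1.250 × 106.09 = 132.6.
Round up: n₁ = 133, giving n₂ = 4 × 133 = 532.

n₁ = 133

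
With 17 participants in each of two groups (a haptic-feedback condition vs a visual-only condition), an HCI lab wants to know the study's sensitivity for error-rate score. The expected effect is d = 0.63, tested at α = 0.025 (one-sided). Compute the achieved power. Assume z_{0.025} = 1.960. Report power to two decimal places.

For two equal groups, power = Φ(d·√(n/2) − z_{α}).
d·√(n/2) = 0.63 × √(17/2) = 0.63 × 2.915 = 1.837.
z_β = 1.837 − 1.960 = -0.123.
Power = Φ(-0.123) = 0.451.

power ≈ 0.45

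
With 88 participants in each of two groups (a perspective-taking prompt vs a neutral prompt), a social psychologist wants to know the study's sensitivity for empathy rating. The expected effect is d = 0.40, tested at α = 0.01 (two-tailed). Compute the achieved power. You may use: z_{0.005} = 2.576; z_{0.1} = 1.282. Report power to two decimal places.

For two equal groups, power = Φ(d·√(n/2) − z_{α/2}).
d·√(n/2) = 0.40 × √(88/2) = 0.40 × 6.633 = 2.653.
z_β = 2.653 − 2.576 = 0.077.
Power = Φ(0.077) = 0.531.

power ≈ 0.53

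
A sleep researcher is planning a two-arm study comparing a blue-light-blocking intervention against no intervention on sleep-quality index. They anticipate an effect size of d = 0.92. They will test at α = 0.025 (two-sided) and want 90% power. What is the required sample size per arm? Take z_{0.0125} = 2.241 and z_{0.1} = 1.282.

n = 30 per group

For two independent groups with equal n: n = 2·((z_{α/2} + z_β) / d)².
z_{α/2} + z_β = 2.241 + 1.282 = 3.523.
n = 2 × (3.523 / 0.92)² = 2 × 3.829² = 2 × 14.66 = 29.3.
Round up to the next whole participant.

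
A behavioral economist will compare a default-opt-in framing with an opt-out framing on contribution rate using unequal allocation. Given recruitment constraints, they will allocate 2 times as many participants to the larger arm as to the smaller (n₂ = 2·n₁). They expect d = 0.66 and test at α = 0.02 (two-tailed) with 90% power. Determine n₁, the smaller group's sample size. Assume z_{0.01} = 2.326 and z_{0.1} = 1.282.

With allocation ratio k = n₂/n₁ = 2, Var(x̄₁−x̄₂) = σ²(1/n₁ + 1/(k·n₁)) = σ²·(k+1)/(k·n₁).
So n₁ = (1 + 1/k)·((z_{α/2} + z_β)/d)² = 1.500 × (3.608/0.66)².
n₁ = 1.500 × 29.88 = 44.8.
Round up: n₁ = 45, giving n₂ = 2 × 45 = 90.

n₁ = 45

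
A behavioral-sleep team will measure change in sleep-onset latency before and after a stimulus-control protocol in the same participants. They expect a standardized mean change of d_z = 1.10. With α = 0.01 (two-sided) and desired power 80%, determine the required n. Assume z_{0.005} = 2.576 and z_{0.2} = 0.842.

n = 10 pairs

For a paired (one-sample on differences) test: n = ((z_{α/2} + z_β) / d)².
z_{α/2} + z_β = 2.576 + 0.842 = 3.418.
n = (3.418 / 1.10)² = 3.107² = 9.66.
Round up.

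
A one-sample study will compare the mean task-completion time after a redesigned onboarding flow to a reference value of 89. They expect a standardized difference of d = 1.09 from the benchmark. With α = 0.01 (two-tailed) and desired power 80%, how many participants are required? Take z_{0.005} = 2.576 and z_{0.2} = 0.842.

n = 10

For a one-sample test: n = ((z_{α/2} + z_β) / d)².
z_{α/2} + z_β = 2.576 + 0.842 = 3.418.
n = (3.418 / 1.09)² = 3.136² = 9.83.
Round up.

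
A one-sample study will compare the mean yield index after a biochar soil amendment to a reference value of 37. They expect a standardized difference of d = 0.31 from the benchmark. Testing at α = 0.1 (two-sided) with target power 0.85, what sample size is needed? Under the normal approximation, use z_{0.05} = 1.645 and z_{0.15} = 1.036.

For a one-sample test: n = ((z_{α/2} + z_β) / d)².
z_{α/2} + z_β = 1.645 + 1.036 = 2.681.
n = (2.681 / 0.31)² = 8.648² = 74.79.
Round up.

n = 75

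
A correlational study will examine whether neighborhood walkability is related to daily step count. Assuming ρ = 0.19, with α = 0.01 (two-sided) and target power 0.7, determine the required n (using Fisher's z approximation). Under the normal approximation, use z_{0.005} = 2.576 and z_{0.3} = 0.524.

Fisher's z: C = ½·ln((1+r)/(1−r)) = ½·ln(1.4691) = 0.1923.
n = ((z_{α/2} + z_β)/C)² + 3.
(2.576 + 0.524) / 0.1923 = 3.100 / 0.1923 = 16.121.
n = 16.121² + 3 = 259.88 + 3 = 262.9.
Round up.

n = 263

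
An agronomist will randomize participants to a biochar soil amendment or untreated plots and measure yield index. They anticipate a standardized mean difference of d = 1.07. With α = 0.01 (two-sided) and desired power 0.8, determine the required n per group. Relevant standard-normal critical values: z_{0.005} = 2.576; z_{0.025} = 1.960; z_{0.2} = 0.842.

For two independent groups with equal n: n = 2·((z_{α/2} + z_β) / d)².
z_{α/2} + z_β = 2.576 + 0.842 = 3.418.
n = 2 × (3.418 / 1.07)² = 2 × 3.194² = 2 × 10.20 = 20.4.
Round up to the next whole participant.

n = 21 per group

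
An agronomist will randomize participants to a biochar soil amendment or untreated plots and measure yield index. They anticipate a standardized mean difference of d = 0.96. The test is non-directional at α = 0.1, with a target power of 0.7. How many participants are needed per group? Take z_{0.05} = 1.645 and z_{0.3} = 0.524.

For two independent groups with equal n: n = 2·((z_{α/2} + z_β) / d)².
z_{α/2} + z_β = 1.645 + 0.524 = 2.169.
n = 2 × (2.169 / 0.96)² = 2 × 2.259² = 2 × 5.10 = 10.2.
Round up to the next whole participant.

n = 11 per group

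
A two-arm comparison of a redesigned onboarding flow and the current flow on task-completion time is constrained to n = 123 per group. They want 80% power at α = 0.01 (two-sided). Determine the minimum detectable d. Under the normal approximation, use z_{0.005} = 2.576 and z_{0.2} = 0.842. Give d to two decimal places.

d_min ≈ 0.44

For two independent groups of n = 123 each: d_min = (z_{α/2} + z_β)·√(2/n).
z-sum = 2.576 + 0.842 = 3.418.
d_min = 3.418 × √(2/123) = 3.418 × 0.1275 = 0.436.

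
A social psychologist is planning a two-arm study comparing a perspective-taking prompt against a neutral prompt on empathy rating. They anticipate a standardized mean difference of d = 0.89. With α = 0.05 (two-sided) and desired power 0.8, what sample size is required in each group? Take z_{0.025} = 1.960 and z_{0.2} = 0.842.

n = 20 per group

For two independent groups with equal n: n = 2·((z_{α/2} + z_β) / d)².
z_{α/2} + z_β = 1.960 + 0.842 = 2.802.
n = 2 × (2.802 / 0.89)² = 2 × 3.148² = 2 × 9.91 = 19.8.
Round up to the next whole participant.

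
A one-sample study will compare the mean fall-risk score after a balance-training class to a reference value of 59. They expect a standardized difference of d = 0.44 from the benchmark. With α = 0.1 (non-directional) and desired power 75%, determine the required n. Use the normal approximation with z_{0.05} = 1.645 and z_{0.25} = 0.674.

n = 28

For a one-sample test: n = ((z_{α/2} + z_β) / d)².
z_{α/2} + z_β = 1.645 + 0.674 = 2.319.
n = (2.319 / 0.44)² = 5.270² = 27.78.
Round up.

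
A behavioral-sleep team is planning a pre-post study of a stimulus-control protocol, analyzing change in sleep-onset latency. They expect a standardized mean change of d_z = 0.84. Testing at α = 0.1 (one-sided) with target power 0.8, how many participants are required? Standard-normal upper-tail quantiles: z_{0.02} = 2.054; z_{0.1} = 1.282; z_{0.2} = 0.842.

For a paired (one-sample on differences) test: n = ((z_{α} + z_β) / d)².
z_{α} + z_β = 1.282 + 0.842 = 2.124.
n = (2.124 / 0.84)² = 2.529² = 6.39.
Round up.

n = 7 pairs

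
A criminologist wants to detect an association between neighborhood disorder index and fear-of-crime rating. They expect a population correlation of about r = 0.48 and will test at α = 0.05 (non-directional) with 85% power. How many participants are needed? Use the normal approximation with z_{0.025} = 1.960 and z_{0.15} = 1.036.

Fisher's z: C = ½·ln((1+r)/(1−r)) = ½·ln(2.8462) = 0.5230.
n = ((z_{α/2} + z_β)/C)² + 3.
(1.960 + 1.036) / 0.5230 = 2.996 / 0.5230 = 5.728.
n = 5.728² + 3 = 32.82 + 3 = 35.8.
Round up.

n = 36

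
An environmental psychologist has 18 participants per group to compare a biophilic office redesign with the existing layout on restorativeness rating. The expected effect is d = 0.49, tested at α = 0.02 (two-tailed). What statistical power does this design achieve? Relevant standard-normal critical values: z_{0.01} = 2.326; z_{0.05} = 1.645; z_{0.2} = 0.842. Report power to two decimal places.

For two equal groups, power = Φ(d·√(n/2) − z_{α/2}).
d·√(n/2) = 0.49 × √(18/2) = 0.49 × 3.000 = 1.470.
z_β = 1.470 − 2.326 = -0.856.
Power = Φ(-0.856) = 0.196.

power ≈ 0.20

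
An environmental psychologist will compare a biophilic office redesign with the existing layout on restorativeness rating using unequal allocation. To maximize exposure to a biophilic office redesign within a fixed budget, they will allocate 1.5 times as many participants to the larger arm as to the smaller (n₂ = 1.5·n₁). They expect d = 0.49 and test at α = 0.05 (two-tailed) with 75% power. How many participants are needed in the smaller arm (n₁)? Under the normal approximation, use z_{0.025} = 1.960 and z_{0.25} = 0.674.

With allocation ratio k = n₂/n₁ = 1.5, Var(x̄₁−x̄₂) = σ²(1/n₁ + 1/(k·n₁)) = σ²·(k+1)/(k·n₁).
So n₁ = (1 + 1/k)·((z_{α/2} + z_β)/d)² = 1.667 × (2.634/0.49)².
n₁ = 1.667 × 28.90 = 48.2.
Round up: n₁ = 49, giving n₂ = ⌈1.5 × 49⌉ = ⌈73.5⌉ = 74.

n₁ = 49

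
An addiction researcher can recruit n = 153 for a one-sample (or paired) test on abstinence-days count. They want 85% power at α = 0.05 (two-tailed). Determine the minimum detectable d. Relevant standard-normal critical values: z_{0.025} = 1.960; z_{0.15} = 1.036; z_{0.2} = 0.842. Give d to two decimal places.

For a single sample (or paired design) of n = 153: d_min = (z_{α/2} + z_β)/√n.
z-sum = 1.960 + 1.036 = 2.996.
d_min = 2.996 / √153 = 2.996 / 12.369 = 0.242.

d_min ≈ 0.24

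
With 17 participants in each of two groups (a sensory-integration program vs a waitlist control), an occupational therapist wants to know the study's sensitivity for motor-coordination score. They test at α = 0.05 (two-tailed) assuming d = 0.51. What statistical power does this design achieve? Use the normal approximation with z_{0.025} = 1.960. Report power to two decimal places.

For two equal groups, power = Φ(d·√(n/2) − z_{α/2}).
d·√(n/2) = 0.51 × √(17/2) = 0.51 × 2.915 = 1.487.
z_β = 1.487 − 1.960 = -0.473.
Power = Φ(-0.473) = 0.318.

power ≈ 0.32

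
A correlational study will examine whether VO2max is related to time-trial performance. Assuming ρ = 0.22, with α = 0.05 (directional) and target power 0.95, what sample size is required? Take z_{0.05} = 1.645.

n = 220

Fisher's z: C = ½·ln((1+r)/(1−r)) = ½·ln(1.5641) = 0.2237.
n = ((z_{α} + z_β)/C)² + 3.
(1.645 + 1.645) / 0.2237 = 3.290 / 0.2237 = 14.707.
n = 14.707² + 3 = 216.30 + 3 = 219.3.
Round up.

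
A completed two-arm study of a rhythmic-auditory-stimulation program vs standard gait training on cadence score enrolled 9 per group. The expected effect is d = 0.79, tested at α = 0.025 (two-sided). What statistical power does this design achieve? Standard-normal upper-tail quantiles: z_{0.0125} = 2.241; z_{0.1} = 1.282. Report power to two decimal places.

For two equal groups, power = Φ(d·√(n/2) − z_{α/2}).
d·√(n/2) = 0.79 × √(9/2) = 0.79 × 2.121 = 1.676.
z_β = 1.676 − 2.241 = -0.565.
Power = Φ(-0.565) = 0.286.

power ≈ 0.29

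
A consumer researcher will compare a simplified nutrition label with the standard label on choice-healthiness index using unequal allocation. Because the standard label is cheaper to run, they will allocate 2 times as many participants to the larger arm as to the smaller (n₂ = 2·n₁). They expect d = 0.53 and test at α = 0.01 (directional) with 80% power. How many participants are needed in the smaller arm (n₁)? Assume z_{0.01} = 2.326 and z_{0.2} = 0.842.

n₁ = 54

With allocation ratio k = n₂/n₁ = 2, Var(x̄₁−x̄₂) = σ²(1/n₁ + 1/(k·n₁)) = σ²·(k+1)/(k·n₁).
So n₁ = (1 + 1/k)·((z_{α} + z_β)/d)² = 1.500 × (3.168/0.53)².
n₁ = 1.500 × 35.73 = 53.6.
Round up: n₁ = 54, giving n₂ = 2 × 54 = 108.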